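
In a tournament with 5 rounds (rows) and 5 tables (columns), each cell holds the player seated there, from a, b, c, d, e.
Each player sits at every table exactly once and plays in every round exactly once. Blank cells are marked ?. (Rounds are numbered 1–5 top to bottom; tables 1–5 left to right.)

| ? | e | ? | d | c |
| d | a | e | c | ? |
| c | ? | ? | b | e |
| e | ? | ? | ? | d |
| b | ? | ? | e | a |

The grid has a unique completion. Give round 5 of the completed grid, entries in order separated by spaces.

Round 1, table 1: round 1 has {c, d, e} and table 1 has {b, c, d, e}, leaving only a.
Round 1, table 3: round 1 has {a, c, d, e} and table 3 has {e}, leaving only b.
Round 2, table 5: round 2 has {a, c, d, e} and table 5 has {a, c, d, e}, leaving only b.
Round 3, table 2: round 3 has {b, c, e} and table 2 has {a, e}, leaving only d.
Round 5, table 2: round 5 has {a, b, e} and table 2 has {a, d, e}, leaving only c.
Round 5, table 3: round 5 has {a, b, c, e} and table 3 has {b, e}, leaving only d.
So round 5 reads: b c d e a.

b c d e a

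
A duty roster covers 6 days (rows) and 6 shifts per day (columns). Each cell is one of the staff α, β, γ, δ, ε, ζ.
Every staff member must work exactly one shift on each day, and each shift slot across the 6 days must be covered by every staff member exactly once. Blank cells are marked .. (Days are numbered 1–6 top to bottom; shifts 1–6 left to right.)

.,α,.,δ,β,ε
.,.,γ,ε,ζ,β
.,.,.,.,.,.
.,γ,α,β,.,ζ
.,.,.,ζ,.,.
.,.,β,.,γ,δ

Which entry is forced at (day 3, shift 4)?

Day 1, shift 3: day 1 has {α, β, δ, ε} and shift 3 has {α, β, γ}, leaving only ζ.
Day 1, shift 1: day 1 has {α, β, δ, ε, ζ} and shift 1 has {}, leaving only γ.
Day 2, shift 2: day 2 has {β, γ, ε, ζ} and shift 2 has {α, γ}, leaving only δ.
Day 2, shift 1: day 2 has {β, γ, δ, ε, ζ} and shift 1 has {γ}, leaving only α.
Day 6, shift 4: day 6 has {β, γ, δ} and shift 4 has {β, δ, ε, ζ}, leaving only α.
Day 3 already has {} and shift 4 already has {α, β, δ, ε, ζ}, so day 3, shift 4 must be γ.

γ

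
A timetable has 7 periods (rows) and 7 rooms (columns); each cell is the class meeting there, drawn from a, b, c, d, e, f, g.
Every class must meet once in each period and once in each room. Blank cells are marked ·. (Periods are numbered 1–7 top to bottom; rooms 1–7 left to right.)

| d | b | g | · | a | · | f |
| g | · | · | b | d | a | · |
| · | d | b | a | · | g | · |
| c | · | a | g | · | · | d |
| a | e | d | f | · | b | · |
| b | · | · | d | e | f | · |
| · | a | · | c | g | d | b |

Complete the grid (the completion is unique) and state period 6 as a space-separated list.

b g c d e f a

Period 6, room 3: period 6 has {b, d, e, f} and room 3 has {a, b, d, g}, leaving only c.
Period 6, room 2: period 6 has {b, c, d, e, f} and room 2 has {a, b, d, e}, leaving only g.
Period 6, room 7: period 6 has {b, c, d, e, f, g} and room 7 has {b, d, f}, leaving only a.
So period 6 reads: b g c d e f a.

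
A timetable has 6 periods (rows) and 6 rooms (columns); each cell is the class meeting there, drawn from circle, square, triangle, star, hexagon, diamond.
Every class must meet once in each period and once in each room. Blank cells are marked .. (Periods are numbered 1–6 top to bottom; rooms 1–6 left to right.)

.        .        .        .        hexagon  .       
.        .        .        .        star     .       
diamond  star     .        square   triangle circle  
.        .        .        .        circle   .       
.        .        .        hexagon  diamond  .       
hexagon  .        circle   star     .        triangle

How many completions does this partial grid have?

56

Period 1, room 1: eliminating its period and room leaves {circle, square, triangle, star}.
Period 1, room 2: eliminating its period and room leaves {circle, square, triangle, diamond}.
Period 1, room 3: eliminating its period and room leaves {square, triangle, star, diamond}.
Period 1, room 4: eliminating its period and room leaves {circle, triangle, diamond}.
Period 1, room 6: eliminating its period and room leaves {square, star, diamond}.
Period 2, room 1: eliminating its period and room leaves {circle, square, triangle}.
Period 2, room 2: eliminating its period and room leaves {circle, square, triangle, hexagon, diamond}.
Period 2, room 3: eliminating its period and room leaves {square, triangle, hexagon, diamond}.
Period 2, room 4: eliminating its period and room leaves {circle, triangle, diamond}.
Period 2, room 6: eliminating its period and room leaves {square, hexagon, diamond}.
Period 3, room 3: eliminating its period and room leaves {hexagon}.
Period 4, room 1: eliminating its period and room leaves {square, triangle, star}.
Period 4, room 2: eliminating its period and room leaves {square, triangle, hexagon, diamond}.
Period 4, room 3: eliminating its period and room leaves {square, triangle, star, hexagon, diamond}.
Period 4, room 4: eliminating its period and room leaves {triangle, diamond}.
Period 4, room 6: eliminating its period and room leaves {square, star, hexagon, diamond}.
Period 5, room 1: eliminating its period and room leaves {circle, square, triangle, star}.
Period 5, room 2: eliminating its period and room leaves {circle, square, triangle}.
Period 5, room 3: eliminating its period and room leaves {square, triangle, star}.
Period 5, room 6: eliminating its period and room leaves {square, star}.
Period 6, room 2: eliminating its period and room leaves {square, diamond}.
Period 6, room 5: eliminating its period and room leaves {square}.
Enumerating the assignments across these blanks that avoid any period or room repeat gives 56 completions.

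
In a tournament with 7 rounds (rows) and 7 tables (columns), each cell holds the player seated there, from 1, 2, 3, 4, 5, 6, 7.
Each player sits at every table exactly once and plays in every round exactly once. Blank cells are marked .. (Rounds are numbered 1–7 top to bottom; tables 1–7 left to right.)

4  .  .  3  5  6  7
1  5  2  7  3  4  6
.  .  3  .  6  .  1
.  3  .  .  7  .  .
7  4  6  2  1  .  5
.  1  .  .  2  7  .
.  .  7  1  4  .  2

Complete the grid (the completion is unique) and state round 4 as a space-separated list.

2 3 5 6 7 1 4

Round 4, table 7: round 4 has {3, 7} and table 7 has {1, 2, 5, 6, 7}, leaving only 4.
Round 1, table 2: round 1 has {3, 4, 5, 6, 7} and table 2 has {1, 3, 4, 5}, leaving only 2.
Round 1, table 3: round 1 has {2, 3, 4, 5, 6, 7} and table 3 has {2, 3, 6, 7}, leaving only 1.
Round 4, table 3: round 4 has {3, 4, 7} and table 3 has {1, 2, 3, 6, 7}, leaving only 5.
Round 4, table 4: round 4 has {3, 4, 5, 7} and table 4 has {1, 2, 3, 7}, leaving only 6.
Round 4, table 1: round 4 has {3, 4, 5, 6, 7} and table 1 has {1, 4, 7}, leaving only 2.
Round 4, table 6: round 4 has {2, 3, 4, 5, 6, 7} and table 6 has {4, 6, 7}, leaving only 1.
So round 4 reads: 2 3 5 6 7 1 4.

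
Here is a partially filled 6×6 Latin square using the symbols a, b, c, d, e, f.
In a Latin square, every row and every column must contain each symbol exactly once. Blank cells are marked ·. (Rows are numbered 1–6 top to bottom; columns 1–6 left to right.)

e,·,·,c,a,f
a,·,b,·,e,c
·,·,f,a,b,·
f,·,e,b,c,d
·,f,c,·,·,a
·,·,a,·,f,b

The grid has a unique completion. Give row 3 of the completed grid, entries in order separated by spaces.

Row 3, column 6: row 3 has {a, b, f} and column 6 has {a, b, c, d, f}, leaving only e.
Row 1, column 3: row 1 has {a, c, e, f} and column 3 has {a, b, c, e, f}, leaving only d.
Row 1, column 2: row 1 has {a, c, d, e, f} and column 2 has {f}, leaving only b.
Row 2, column 2: row 2 has {a, b, c, e} and column 2 has {b, f}, leaving only d.
Row 3, column 2: row 3 has {a, b, e, f} and column 2 has {b, d, f}, leaving only c.
Row 3, column 1: row 3 has {a, b, c, e, f} and column 1 has {a, e, f}, leaving only d.
So row 3 reads: d c f a b e.

d c f a b e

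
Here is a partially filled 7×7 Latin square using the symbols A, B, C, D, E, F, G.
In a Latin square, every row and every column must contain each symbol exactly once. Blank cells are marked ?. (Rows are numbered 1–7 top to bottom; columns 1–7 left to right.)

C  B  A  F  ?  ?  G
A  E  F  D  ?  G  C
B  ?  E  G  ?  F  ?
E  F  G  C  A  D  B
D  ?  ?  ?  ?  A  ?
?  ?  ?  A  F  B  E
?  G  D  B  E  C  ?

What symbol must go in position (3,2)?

A

Row 1, column 5: row 1 has {A, B, C, F, G} and column 5 has {A, E, F}, leaving only D.
Row 1, column 6: row 1 has {A, B, C, D, F, G} and column 6 has {A, B, C, D, F, G}, leaving only E.
Row 2, column 5: row 2 has {A, C, D, E, F, G} and column 5 has {A, D, E, F}, leaving only B.
Row 3, column 5: row 3 has {B, E, F, G} and column 5 has {A, B, D, E, F}, leaving only C.
Row 5, column 2: row 5 has {A, D} and column 2 has {B, E, F, G}, leaving only C.
Row 5, column 3: row 5 has {A, C, D} and column 3 has {A, D, E, F, G}, leaving only B.
Row 5, column 4: row 5 has {A, B, C, D} and column 4 has {A, B, C, D, F, G}, leaving only E.
Row 5, column 5: row 5 has {A, B, C, D, E} and column 5 has {A, B, C, D, E, F}, leaving only G.
Row 5, column 7: row 5 has {A, B, C, D, E, G} and column 7 has {B, C, E, G}, leaving only F.
Row 6, column 1: row 6 has {A, B, E, F} and column 1 has {A, B, C, D, E}, leaving only G.
Row 6, column 2: row 6 has {A, B, E, F, G} and column 2 has {B, C, E, F, G}, leaving only D.
Row 3 already has {B, C, E, F, G} and column 2 already has {B, C, D, E, F, G}, so row 3, column 2 must be A.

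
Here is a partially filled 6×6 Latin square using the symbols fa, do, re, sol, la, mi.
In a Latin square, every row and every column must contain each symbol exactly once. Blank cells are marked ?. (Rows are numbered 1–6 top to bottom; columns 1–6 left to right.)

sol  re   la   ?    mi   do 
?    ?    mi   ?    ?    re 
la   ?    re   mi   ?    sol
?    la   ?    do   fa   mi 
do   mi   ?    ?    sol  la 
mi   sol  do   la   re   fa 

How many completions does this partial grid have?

1

Row 1, column 4: eliminating its row and column leaves {fa}.
Row 2, column 1: eliminating its row and column leaves {fa}.
Row 2, column 2: eliminating its row and column leaves {fa, do}.
Row 2, column 4: eliminating its row and column leaves {fa, sol}.
Row 2, column 5: eliminating its row and column leaves {do, la}.
Row 3, column 2: eliminating its row and column leaves {fa, do}.
Row 3, column 5: eliminating its row and column leaves {do}.
Row 4, column 1: eliminating its row and column leaves {re}.
Row 4, column 3: eliminating its row and column leaves {sol}.
Row 5, column 3: eliminating its row and column leaves {fa}.
Row 5, column 4: eliminating its row and column leaves {fa, re}.
Only one assignment across all blanks avoids any row or column repeat, giving 1 completion.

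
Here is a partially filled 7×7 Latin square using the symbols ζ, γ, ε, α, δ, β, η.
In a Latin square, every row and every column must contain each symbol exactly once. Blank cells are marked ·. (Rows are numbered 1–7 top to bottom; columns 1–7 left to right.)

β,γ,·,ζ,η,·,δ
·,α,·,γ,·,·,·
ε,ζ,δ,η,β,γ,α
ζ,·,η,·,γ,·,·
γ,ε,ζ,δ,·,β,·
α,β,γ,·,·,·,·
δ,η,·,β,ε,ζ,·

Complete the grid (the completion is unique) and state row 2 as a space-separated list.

Row 2, column 1: row 2 has {γ, α} and column 1 has {ζ, γ, ε, α, δ, β}, leaving only η.
Row 4, column 2: row 4 has {ζ, γ, η} and column 2 has {ζ, γ, ε, α, β, η}, leaving only δ.
Row 5, column 5: row 5 has {ζ, γ, ε, δ, β} and column 5 has {γ, ε, β, η}, leaving only α.
Row 5, column 7: row 5 has {ζ, γ, ε, α, δ, β} and column 7 has {α, δ}, leaving only η.
Row 6, column 4: row 6 has {γ, α, β} and column 4 has {ζ, γ, δ, β, η}, leaving only ε.
Row 4, column 4: row 4 has {ζ, γ, δ, η} and column 4 has {ζ, γ, ε, δ, β, η}, leaving only α.
Row 4, column 6: row 4 has {ζ, γ, α, δ, η} and column 6 has {ζ, γ, β}, leaving only ε.
Row 2, column 6: row 2 has {γ, α, η} and column 6 has {ζ, γ, ε, β}, leaving only δ.
Row 2, column 5: row 2 has {γ, α, δ, η} and column 5 has {γ, ε, α, β, η}, leaving only ζ.
Row 1, column 6: row 1 has {ζ, γ, δ, β, η} and column 6 has {ζ, γ, ε, δ, β}, leaving only α.
Row 1, column 3: row 1 has {ζ, γ, α, δ, β, η} and column 3 has {ζ, γ, δ, η}, leaving only ε.
Row 2, column 3: row 2 has {ζ, γ, α, δ, η} and column 3 has {ζ, γ, ε, δ, η}, leaving only β.
Row 2, column 7: row 2 has {ζ, γ, α, δ, β, η} and column 7 has {α, δ, η}, leaving only ε.
So row 2 reads: η α β γ ζ δ ε.

η α β γ ζ δ ε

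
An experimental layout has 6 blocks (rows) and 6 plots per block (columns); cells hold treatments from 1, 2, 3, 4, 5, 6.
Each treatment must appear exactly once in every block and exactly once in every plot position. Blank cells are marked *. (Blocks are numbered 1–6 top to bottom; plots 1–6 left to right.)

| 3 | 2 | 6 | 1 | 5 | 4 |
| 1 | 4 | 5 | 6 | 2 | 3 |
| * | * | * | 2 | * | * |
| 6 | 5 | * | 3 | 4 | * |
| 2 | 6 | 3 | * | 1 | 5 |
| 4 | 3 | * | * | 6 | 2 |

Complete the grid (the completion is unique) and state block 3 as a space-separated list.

Block 3, plot 1: block 3 has {2} and plot 1 has {1, 2, 3, 4, 6}, leaving only 5.
Block 3, plot 2: block 3 has {2, 5} and plot 2 has {2, 3, 4, 5, 6}, leaving only 1.
Block 3, plot 3: block 3 has {1, 2, 5} and plot 3 has {3, 5, 6}, leaving only 4.
Block 3, plot 5: block 3 has {1, 2, 4, 5} and plot 5 has {1, 2, 4, 5, 6}, leaving only 3.
Block 3, plot 6: block 3 has {1, 2, 3, 4, 5} and plot 6 has {2, 3, 4, 5}, leaving only 6.
So block 3 reads: 5 1 4 2 3 6.

5 1 4 2 3 6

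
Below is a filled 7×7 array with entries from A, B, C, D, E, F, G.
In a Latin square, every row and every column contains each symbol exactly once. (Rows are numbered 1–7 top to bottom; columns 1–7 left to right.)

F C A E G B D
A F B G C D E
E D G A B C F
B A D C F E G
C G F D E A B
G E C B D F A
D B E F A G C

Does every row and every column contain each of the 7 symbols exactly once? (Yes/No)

Yes

Each row is a permutation of the 7 symbols, and so is each column.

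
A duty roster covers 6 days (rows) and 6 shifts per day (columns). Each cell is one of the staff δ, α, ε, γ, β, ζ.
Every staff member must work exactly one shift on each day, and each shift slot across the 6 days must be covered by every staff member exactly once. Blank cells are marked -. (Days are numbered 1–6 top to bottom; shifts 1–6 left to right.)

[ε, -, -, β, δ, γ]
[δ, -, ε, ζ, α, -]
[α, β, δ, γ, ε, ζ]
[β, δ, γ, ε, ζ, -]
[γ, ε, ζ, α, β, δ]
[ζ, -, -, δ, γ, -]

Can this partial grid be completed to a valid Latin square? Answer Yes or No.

Yes

No day or shift among the givens repeats a symbol, and propagating forced cells runs into no contradiction.
One valid completion exists (for instance, ε ζ α β δ γ / δ γ ε ζ α β / α β δ γ ε ζ / β δ γ ε ζ α / γ ε ζ α β δ / ζ α β δ γ ε).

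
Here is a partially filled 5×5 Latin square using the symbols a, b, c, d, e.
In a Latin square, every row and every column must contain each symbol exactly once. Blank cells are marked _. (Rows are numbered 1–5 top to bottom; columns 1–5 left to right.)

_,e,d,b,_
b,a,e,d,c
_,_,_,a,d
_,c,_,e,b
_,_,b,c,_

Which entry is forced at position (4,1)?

Row 1, column 5: row 1 has {b, d, e} and column 5 has {b, c, d}, leaving only a.
Row 1, column 1: row 1 has {a, b, d, e} and column 1 has {b}, leaving only c.
Row 3, column 1: row 3 has {a, d} and column 1 has {b, c}, leaving only e.
Row 3, column 2: row 3 has {a, d, e} and column 2 has {a, c, e}, leaving only b.
Row 3, column 3: row 3 has {a, b, d, e} and column 3 has {b, d, e}, leaving only c.
Row 4, column 3: row 4 has {b, c, e} and column 3 has {b, c, d, e}, leaving only a.
Row 4 already has {a, b, c, e} and column 1 already has {b, c, e}, so row 4, column 1 must be d.

d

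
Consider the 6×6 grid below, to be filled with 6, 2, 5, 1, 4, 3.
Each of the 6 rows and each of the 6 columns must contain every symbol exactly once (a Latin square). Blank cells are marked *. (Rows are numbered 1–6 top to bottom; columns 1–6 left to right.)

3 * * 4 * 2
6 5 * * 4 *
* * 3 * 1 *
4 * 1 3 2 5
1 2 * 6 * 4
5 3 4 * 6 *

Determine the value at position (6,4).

2

Row 1, column 5: row 1 has {2, 4, 3} and column 5 has {6, 2, 1, 4}, leaving only 5.
Row 1, column 3: row 1 has {2, 5, 4, 3} and column 3 has {1, 4, 3}, leaving only 6.
Row 1, column 2: row 1 has {6, 2, 5, 4, 3} and column 2 has {2, 5, 3}, leaving only 1.
Row 2, column 3: row 2 has {6, 5, 4} and column 3 has {6, 1, 4, 3}, leaving only 2.
Row 2, column 4: row 2 has {6, 2, 5, 4} and column 4 has {6, 4, 3}, leaving only 1.
Row 6 already has {6, 5, 4, 3} and column 4 already has {6, 1, 4, 3}, so row 6, column 4 must be 2.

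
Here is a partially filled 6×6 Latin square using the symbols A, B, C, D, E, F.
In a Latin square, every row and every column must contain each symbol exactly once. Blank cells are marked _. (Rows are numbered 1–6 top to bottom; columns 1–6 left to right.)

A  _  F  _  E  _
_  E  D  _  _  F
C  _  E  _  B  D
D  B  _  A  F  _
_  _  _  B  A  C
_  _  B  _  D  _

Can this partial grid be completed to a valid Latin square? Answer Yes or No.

No

Row 5, column 3: row 5 together with column 3 already contain {A, B, C, D, E, F} — every symbol — so nothing can go there. The grid has no valid completion.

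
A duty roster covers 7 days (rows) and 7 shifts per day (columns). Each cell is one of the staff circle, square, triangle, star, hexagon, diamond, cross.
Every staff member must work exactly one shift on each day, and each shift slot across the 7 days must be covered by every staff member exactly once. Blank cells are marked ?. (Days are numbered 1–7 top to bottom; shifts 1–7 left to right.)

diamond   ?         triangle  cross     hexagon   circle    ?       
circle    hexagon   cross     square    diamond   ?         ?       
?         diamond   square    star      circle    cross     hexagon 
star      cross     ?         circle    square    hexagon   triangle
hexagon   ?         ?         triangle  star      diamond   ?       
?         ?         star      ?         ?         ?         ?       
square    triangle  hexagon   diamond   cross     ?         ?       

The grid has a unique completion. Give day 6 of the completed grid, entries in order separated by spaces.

cross circle star hexagon triangle square diamond

Day 6, shift 4: day 6 has {star} and shift 4 has {circle, square, triangle, star, diamond, cross}, leaving only hexagon.
Day 6, shift 5: day 6 has {star, hexagon} and shift 5 has {circle, square, star, hexagon, diamond, cross}, leaving only triangle.
Day 6, shift 1: day 6 has {triangle, star, hexagon} and shift 1 has {circle, square, star, hexagon, diamond}, leaving only cross.
Day 6, shift 6: day 6 has {triangle, star, hexagon, cross} and shift 6 has {circle, hexagon, diamond, cross}, leaving only square.
Day 6, shift 2: day 6 has {square, triangle, star, hexagon, cross} and shift 2 has {triangle, hexagon, diamond, cross}, leaving only circle.
Day 6, shift 7: day 6 has {circle, square, triangle, star, hexagon, cross} and shift 7 has {triangle, hexagon}, leaving only diamond.
So day 6 reads: cross circle star hexagon triangle square diamond.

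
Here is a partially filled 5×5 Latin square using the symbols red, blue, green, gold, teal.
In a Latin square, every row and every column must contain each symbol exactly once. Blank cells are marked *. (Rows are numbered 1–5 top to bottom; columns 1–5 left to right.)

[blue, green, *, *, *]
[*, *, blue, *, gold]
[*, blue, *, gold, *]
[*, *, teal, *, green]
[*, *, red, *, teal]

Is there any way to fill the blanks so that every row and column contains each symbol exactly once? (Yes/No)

Row 1, column 3: row 1 has {blue, green} and column 3 has {red, blue, teal}, so it must be gold.
Row 1, column 5: row 1 has {blue, green, gold} and column 5 has {green, gold, teal}, so it must be red.
Now row 3, column 5: row 3 together with column 5 already contain {red, blue, green, gold, teal} — every symbol — so nothing can go there. The grid has no valid completion.

No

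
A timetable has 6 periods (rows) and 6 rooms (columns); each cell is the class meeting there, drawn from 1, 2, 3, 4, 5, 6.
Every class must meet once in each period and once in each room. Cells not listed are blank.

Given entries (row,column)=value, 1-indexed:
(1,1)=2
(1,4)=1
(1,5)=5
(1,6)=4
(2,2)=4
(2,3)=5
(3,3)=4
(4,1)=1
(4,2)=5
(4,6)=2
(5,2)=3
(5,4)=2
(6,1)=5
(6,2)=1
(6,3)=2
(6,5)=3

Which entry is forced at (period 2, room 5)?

2

Period 1, room 2: period 1 has {1, 2, 4, 5} and room 2 has {1, 3, 4, 5}, leaving only 6.
Period 1, room 3: period 1 has {1, 2, 4, 5, 6} and room 3 has {2, 4, 5}, leaving only 3.
Period 3, room 2: period 3 has {4} and room 2 has {1, 3, 4, 5, 6}, leaving only 2.
Period 4, room 3: period 4 has {1, 2, 5} and room 3 has {2, 3, 4, 5}, leaving only 6.
Period 4, room 5: period 4 has {1, 2, 5, 6} and room 5 has {3, 5}, leaving only 4.
Period 4, room 4: period 4 has {1, 2, 4, 5, 6} and room 4 has {1, 2}, leaving only 3.
Period 2, room 4: period 2 has {4, 5} and room 4 has {1, 2, 3}, leaving only 6.
Period 2, room 1: period 2 has {4, 5, 6} and room 1 has {1, 2, 5}, leaving only 3.
Period 2, room 6: period 2 has {3, 4, 5, 6} and room 6 has {2, 4}, leaving only 1.
Period 2 already has {1, 3, 4, 5, 6} and room 5 already has {3, 4, 5}, so period 2, room 5 must be 2.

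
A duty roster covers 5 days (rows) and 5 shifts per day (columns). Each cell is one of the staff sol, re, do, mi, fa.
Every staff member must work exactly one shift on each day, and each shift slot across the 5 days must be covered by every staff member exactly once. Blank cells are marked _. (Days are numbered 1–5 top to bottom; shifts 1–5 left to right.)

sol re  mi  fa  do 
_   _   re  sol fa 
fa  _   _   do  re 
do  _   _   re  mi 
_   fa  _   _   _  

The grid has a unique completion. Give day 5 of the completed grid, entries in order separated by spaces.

Day 5, shift 4: day 5 has {fa} and shift 4 has {sol, re, do, fa}, leaving only mi.
Day 5, shift 1: day 5 has {mi, fa} and shift 1 has {sol, do, fa}, leaving only re.
Day 5, shift 5: day 5 has {re, mi, fa} and shift 5 has {re, do, mi, fa}, leaving only sol.
Day 5, shift 3: day 5 has {sol, re, mi, fa} and shift 3 has {re, mi}, leaving only do.
So day 5 reads: re fa do mi sol.

re fa do mi sol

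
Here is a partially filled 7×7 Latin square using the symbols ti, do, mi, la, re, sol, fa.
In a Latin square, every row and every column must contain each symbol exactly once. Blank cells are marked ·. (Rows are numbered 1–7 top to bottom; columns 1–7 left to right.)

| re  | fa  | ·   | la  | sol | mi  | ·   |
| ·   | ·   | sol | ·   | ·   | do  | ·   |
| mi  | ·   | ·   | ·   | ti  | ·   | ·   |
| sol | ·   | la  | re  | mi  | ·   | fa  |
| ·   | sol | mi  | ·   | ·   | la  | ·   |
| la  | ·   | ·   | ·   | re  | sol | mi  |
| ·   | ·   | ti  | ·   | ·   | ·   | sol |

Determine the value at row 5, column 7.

Row 1, column 3: row 1 has {mi, la, re, sol, fa} and column 3 has {ti, mi, la, sol}, leaving only do.
Row 1, column 7: row 1 has {do, mi, la, re, sol, fa} and column 7 has {mi, sol, fa}, leaving only ti.
Row 4, column 6: row 4 has {mi, la, re, sol, fa} and column 6 has {do, mi, la, sol}, leaving only ti.
Row 4, column 2: row 4 has {ti, mi, la, re, sol, fa} and column 2 has {sol, fa}, leaving only do.
Row 6, column 2: row 6 has {mi, la, re, sol} and column 2 has {do, sol, fa}, leaving only ti.
Row 6, column 3: row 6 has {ti, mi, la, re, sol} and column 3 has {ti, do, mi, la, sol}, leaving only fa.
Row 3, column 3: row 3 has {ti, mi} and column 3 has {ti, do, mi, la, sol, fa}, leaving only re.
Row 3, column 2: row 3 has {ti, mi, re} and column 2 has {ti, do, sol, fa}, leaving only la.
Row 3, column 6: row 3 has {ti, mi, la, re} and column 6 has {ti, do, mi, la, sol}, leaving only fa.
Row 3, column 7: row 3 has {ti, mi, la, re, fa} and column 7 has {ti, mi, sol, fa}, leaving only do.
Row 5 already has {mi, la, sol} and column 7 already has {ti, do, mi, sol, fa}, so row 5, column 7 must be re.

re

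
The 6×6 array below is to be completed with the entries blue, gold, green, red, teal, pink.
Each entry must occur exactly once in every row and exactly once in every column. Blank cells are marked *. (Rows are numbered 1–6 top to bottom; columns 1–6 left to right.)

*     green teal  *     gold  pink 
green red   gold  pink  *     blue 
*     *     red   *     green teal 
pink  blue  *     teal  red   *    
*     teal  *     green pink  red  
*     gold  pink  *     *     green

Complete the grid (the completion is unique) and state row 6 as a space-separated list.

teal gold pink red blue green

Row 2, column 5: row 2 has {blue, gold, green, red, pink} and column 5 has {gold, green, red, pink}, leaving only teal.
Row 6, column 5: row 6 has {gold, green, pink} and column 5 has {gold, green, red, teal, pink}, leaving only blue.
Row 6, column 4: row 6 has {blue, gold, green, pink} and column 4 has {green, teal, pink}, leaving only red.
Row 6, column 1: row 6 has {blue, gold, green, red, pink} and column 1 has {green, pink}, leaving only teal.
So row 6 reads: teal gold pink red blue green.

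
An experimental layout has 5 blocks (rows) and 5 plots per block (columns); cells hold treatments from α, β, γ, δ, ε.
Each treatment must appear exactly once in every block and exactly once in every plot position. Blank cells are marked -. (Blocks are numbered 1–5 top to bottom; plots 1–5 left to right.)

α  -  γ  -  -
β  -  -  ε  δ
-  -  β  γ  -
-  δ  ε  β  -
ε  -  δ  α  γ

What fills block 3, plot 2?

Block 1, plot 4: block 1 has {α, γ} and plot 4 has {α, β, γ, ε}, leaving only δ.
Block 2, plot 3: block 2 has {β, δ, ε} and plot 3 has {β, γ, δ, ε}, leaving only α.
Block 2, plot 2: block 2 has {α, β, δ, ε} and plot 2 has {δ}, leaving only γ.
Block 3, plot 1: block 3 has {β, γ} and plot 1 has {α, β, ε}, leaving only δ.
Block 4, plot 1: block 4 has {β, δ, ε} and plot 1 has {α, β, δ, ε}, leaving only γ.
Block 4, plot 5: block 4 has {β, γ, δ, ε} and plot 5 has {γ, δ}, leaving only α.
Block 3, plot 5: block 3 has {β, γ, δ} and plot 5 has {α, γ, δ}, leaving only ε.
Block 3 already has {β, γ, δ, ε} and plot 2 already has {γ, δ}, so block 3, plot 2 must be α.

α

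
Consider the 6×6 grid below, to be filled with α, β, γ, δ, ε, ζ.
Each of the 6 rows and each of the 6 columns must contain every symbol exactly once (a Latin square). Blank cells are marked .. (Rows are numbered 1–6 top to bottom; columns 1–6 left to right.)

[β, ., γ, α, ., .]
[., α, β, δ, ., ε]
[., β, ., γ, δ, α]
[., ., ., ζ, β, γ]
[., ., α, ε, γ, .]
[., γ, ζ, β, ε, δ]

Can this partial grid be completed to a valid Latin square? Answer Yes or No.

Row 1, column 5: row 1 has {α, β, γ} and column 5 has {β, γ, δ, ε}, so it must be ζ.
Now row 1, column 6: row 1 together with column 6 already contain {α, β, γ, δ, ε, ζ} — every symbol — so nothing can go there. The grid has no valid completion.

No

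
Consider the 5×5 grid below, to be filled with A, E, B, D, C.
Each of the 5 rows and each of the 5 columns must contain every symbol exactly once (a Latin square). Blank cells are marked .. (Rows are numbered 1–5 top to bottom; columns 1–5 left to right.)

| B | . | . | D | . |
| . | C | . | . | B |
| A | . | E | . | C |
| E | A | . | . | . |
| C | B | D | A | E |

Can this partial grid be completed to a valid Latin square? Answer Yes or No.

No row or column among the givens repeats a symbol, and propagating forced cells runs into no contradiction.
One valid completion exists (for instance, B E C D A / D C A E B / A D E B C / E A B C D / C B D A E).

Yes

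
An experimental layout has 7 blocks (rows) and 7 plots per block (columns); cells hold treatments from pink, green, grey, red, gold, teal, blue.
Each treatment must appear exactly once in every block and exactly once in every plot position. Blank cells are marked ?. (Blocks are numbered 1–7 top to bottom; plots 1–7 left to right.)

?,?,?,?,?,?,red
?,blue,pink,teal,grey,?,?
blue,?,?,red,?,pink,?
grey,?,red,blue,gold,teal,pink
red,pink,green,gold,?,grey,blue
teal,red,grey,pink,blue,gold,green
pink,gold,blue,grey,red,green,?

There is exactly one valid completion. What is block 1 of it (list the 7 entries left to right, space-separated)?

Block 1, plot 4: block 1 has {red} and plot 4 has {pink, grey, red, gold, teal, blue}, leaving only green.
Block 1, plot 1: block 1 has {green, red} and plot 1 has {pink, grey, red, teal, blue}, leaving only gold.
Block 1, plot 3: block 1 has {green, red, gold} and plot 3 has {pink, green, grey, red, blue}, leaving only teal.
Block 1, plot 2: block 1 has {green, red, gold, teal} and plot 2 has {pink, red, gold, blue}, leaving only grey.
Block 1, plot 5: block 1 has {green, grey, red, gold, teal} and plot 5 has {grey, red, gold, blue}, leaving only pink.
Block 1, plot 6: block 1 has {pink, green, grey, red, gold, teal} and plot 6 has {pink, green, grey, gold, teal}, leaving only blue.
So block 1 reads: gold grey teal green pink blue red.

gold grey teal green pink blue red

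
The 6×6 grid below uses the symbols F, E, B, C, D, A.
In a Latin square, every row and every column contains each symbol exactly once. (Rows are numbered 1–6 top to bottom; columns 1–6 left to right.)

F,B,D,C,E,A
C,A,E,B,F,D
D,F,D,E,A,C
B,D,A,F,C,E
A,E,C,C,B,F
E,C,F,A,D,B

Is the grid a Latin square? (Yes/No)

No

Row 3 contains D twice (at columns 1 and 3); row 5 is also not a permutation.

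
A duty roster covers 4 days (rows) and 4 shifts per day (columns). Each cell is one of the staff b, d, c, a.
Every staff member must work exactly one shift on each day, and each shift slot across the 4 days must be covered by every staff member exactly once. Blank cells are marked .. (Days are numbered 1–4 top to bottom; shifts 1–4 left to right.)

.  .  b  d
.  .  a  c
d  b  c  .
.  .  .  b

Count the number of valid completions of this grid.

2

Day 1, shift 1: eliminating its day and shift leaves {c, a}.
Day 1, shift 2: eliminating its day and shift leaves {c, a}.
Day 2, shift 1: eliminating its day and shift leaves {b}.
Day 2, shift 2: eliminating its day and shift leaves {d}.
Day 3, shift 4: eliminating its day and shift leaves {a}.
Day 4, shift 1: eliminating its day and shift leaves {c, a}.
Day 4, shift 2: eliminating its day and shift leaves {d, c, a}.
Day 4, shift 3: eliminating its day and shift leaves {d}.
Enumerating the assignments across these blanks that avoid any day or shift repeat gives 2 completions.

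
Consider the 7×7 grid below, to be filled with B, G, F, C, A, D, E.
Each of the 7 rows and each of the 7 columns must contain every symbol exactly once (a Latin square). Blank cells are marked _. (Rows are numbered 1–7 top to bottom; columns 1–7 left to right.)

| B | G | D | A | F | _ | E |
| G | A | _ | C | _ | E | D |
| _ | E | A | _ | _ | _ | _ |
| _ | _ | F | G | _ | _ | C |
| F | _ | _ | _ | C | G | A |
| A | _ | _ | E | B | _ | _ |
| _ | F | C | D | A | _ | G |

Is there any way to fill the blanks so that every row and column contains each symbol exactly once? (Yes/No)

Row 2, column 5: row 2 together with column 5 already contain {B, G, F, C, A, D, E} — every symbol — so nothing can go there. The grid has no valid completion.

No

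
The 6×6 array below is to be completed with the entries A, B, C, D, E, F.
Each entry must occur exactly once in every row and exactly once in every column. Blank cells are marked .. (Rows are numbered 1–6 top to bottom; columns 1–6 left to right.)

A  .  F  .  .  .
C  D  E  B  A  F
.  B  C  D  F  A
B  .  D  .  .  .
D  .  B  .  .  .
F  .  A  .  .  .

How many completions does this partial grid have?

Row 1, column 2: eliminating its row and column leaves {C, E}.
Row 1, column 4: eliminating its row and column leaves {C, E}.
Row 1, column 5: eliminating its row and column leaves {B, C, D, E}.
Row 1, column 6: eliminating its row and column leaves {B, C, D, E}.
Row 3, column 1: eliminating its row and column leaves {E}.
Row 4, column 2: eliminating its row and column leaves {A, C, E, F}.
Row 4, column 4: eliminating its row and column leaves {A, C, E, F}.
Row 4, column 5: eliminating its row and column leaves {C, E}.
Row 4, column 6: eliminating its row and column leaves {C, E}.
Row 5, column 2: eliminating its row and column leaves {A, C, E, F}.
Row 5, column 4: eliminating its row and column leaves {A, C, E, F}.
Row 5, column 5: eliminating its row and column leaves {C, E}.
Row 5, column 6: eliminating its row and column leaves {C, E}.
Row 6, column 2: eliminating its row and column leaves {C, E}.
Row 6, column 4: eliminating its row and column leaves {C, E}.
Row 6, column 5: eliminating its row and column leaves {B, C, D, E}.
Row 6, column 6: eliminating its row and column leaves {B, C, D, E}.
Enumerating the assignments across these blanks that avoid any row or column repeat gives 16 completions.

16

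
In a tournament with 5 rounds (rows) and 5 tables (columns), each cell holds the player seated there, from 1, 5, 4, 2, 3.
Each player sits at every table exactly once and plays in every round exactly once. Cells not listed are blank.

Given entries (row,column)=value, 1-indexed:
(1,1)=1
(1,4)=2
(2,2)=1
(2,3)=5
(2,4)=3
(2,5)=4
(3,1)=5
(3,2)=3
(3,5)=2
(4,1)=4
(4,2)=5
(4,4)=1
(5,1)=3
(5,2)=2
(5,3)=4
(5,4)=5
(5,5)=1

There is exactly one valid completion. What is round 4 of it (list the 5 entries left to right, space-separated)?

4 5 2 1 3

Round 4, table 5: round 4 has {1, 5, 4} and table 5 has {1, 4, 2}, leaving only 3.
Round 4, table 3: round 4 has {1, 5, 4, 3} and table 3 has {5, 4}, leaving only 2.
So round 4 reads: 4 5 2 1 3.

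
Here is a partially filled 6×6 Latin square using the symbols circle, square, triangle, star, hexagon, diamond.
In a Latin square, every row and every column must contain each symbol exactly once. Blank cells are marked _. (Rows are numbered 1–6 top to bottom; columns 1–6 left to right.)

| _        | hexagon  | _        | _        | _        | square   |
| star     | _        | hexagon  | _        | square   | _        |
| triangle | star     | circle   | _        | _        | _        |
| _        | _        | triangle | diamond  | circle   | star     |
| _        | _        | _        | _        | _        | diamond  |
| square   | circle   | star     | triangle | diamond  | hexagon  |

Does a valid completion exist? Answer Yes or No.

No

Row 3, column 6: row 3 together with column 6 already contain {circle, square, triangle, star, hexagon, diamond} — every symbol — so nothing can go there. The grid has no valid completion.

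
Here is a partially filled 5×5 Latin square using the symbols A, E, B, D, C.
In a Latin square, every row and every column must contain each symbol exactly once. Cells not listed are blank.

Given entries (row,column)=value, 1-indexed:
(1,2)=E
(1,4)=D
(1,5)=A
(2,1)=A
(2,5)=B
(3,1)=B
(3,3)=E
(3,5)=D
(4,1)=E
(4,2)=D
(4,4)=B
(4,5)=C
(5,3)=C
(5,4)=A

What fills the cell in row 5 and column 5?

Row 5 already has {A, C} and column 5 already has {A, B, D, C}, so row 5, column 5 must be E.

E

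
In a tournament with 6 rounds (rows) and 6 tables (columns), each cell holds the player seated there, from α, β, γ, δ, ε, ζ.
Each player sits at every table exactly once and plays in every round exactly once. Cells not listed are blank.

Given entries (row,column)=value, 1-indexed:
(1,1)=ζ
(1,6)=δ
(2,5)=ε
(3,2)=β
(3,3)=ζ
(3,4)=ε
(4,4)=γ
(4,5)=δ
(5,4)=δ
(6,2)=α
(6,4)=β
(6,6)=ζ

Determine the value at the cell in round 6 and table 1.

ε

Round 1, table 4: round 1 has {δ, ζ} and table 4 has {β, γ, δ, ε}, leaving only α.
Round 2, table 4: round 2 has {ε} and table 4 has {α, β, γ, δ, ε}, leaving only ζ.
Round 6, table 5: round 6 has {α, β, ζ} and table 5 has {δ, ε}, leaving only γ.
Round 1, table 5: round 1 has {α, δ, ζ} and table 5 has {γ, δ, ε}, leaving only β.
Round 3, table 5: round 3 has {β, ε, ζ} and table 5 has {β, γ, δ, ε}, leaving only α.
Round 3, table 6: round 3 has {α, β, ε, ζ} and table 6 has {δ, ζ}, leaving only γ.
Round 3, table 1: round 3 has {α, β, γ, ε, ζ} and table 1 has {ζ}, leaving only δ.
Round 6 already has {α, β, γ, ζ} and table 1 already has {δ, ζ}, so round 6, table 1 must be ε.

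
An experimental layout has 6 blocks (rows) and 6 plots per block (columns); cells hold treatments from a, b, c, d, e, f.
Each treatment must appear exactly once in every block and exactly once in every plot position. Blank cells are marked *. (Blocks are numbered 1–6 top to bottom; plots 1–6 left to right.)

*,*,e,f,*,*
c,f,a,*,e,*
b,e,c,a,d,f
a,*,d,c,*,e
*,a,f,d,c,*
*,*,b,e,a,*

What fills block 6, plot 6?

c

Block 1, plot 1: block 1 has {e, f} and plot 1 has {a, b, c}, leaving only d.
Block 1, plot 5: block 1 has {d, e, f} and plot 5 has {a, c, d, e}, leaving only b.
Block 1, plot 2: block 1 has {b, d, e, f} and plot 2 has {a, e, f}, leaving only c.
Block 1, plot 6: block 1 has {b, c, d, e, f} and plot 6 has {e, f}, leaving only a.
Block 2, plot 4: block 2 has {a, c, e, f} and plot 4 has {a, c, d, e, f}, leaving only b.
Block 2, plot 6: block 2 has {a, b, c, e, f} and plot 6 has {a, e, f}, leaving only d.
Block 6 already has {a, b, e} and plot 6 already has {a, d, e, f}, so block 6, plot 6 must be c.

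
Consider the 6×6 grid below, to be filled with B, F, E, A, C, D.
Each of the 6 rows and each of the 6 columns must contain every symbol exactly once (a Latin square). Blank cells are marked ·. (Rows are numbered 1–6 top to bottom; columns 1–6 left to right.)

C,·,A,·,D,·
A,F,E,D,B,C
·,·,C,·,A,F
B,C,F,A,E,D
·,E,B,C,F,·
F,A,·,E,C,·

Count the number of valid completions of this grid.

Row 1, column 2: eliminating its row and column leaves {B}.
Row 1, column 4: eliminating its row and column leaves {B, F}.
Row 1, column 6: eliminating its row and column leaves {B, E}.
Row 3, column 1: eliminating its row and column leaves {E, D}.
Row 3, column 2: eliminating its row and column leaves {B, D}.
Row 3, column 4: eliminating its row and column leaves {B}.
Row 5, column 1: eliminating its row and column leaves {D}.
Row 5, column 6: eliminating its row and column leaves {A}.
Row 6, column 3: eliminating its row and column leaves {D}.
Row 6, column 6: eliminating its row and column leaves {B}.
Only one assignment across all blanks avoids any row or column repeat, giving 1 completion.

1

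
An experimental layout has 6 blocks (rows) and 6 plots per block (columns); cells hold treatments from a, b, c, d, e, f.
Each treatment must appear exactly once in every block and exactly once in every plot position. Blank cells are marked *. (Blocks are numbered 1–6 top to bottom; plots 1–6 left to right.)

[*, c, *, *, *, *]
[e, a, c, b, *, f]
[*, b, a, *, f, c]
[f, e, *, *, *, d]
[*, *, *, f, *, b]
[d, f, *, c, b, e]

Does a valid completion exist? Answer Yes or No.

Block 3, plot 1: block 3 together with plot 1 already contain {a, b, c, d, e, f} — every symbol — so nothing can go there. The grid has no valid completion.

No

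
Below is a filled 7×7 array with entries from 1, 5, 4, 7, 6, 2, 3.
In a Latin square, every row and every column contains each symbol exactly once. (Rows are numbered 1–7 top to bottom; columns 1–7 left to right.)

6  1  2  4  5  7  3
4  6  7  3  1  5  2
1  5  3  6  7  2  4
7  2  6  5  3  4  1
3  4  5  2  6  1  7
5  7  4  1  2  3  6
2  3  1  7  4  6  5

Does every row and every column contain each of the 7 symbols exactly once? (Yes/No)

Each row is a permutation of the 7 symbols, and so is each column.

Yes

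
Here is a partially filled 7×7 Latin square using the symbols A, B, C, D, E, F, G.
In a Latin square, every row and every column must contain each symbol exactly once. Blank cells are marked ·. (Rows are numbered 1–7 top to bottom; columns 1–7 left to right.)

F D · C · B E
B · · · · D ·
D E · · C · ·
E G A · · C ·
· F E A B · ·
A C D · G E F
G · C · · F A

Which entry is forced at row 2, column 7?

C

Row 1, column 3: row 1 has {B, C, D, E, F} and column 3 has {A, C, D, E}, leaving only G.
Row 1, column 5: row 1 has {B, C, D, E, F, G} and column 5 has {B, C, G}, leaving only A.
Row 2, column 2: row 2 has {B, D} and column 2 has {C, D, E, F, G}, leaving only A.
Row 2, column 3: row 2 has {A, B, D} and column 3 has {A, C, D, E, G}, leaving only F.
Row 2, column 5: row 2 has {A, B, D, F} and column 5 has {A, B, C, G}, leaving only E.
Row 2, column 4: row 2 has {A, B, D, E, F} and column 4 has {A, C}, leaving only G.
Row 2 already has {A, B, D, E, F, G} and column 7 already has {A, E, F}, so row 2, column 7 must be C.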